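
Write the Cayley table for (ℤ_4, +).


Elements: {0, 1, 2, 3}
Operation: addition mod 4
Entry (a, b) = (a + b) mod 4

Cayley table:
  | 0 | 1 | 2 | 3
0 | 0 | 1 | 2 | 3
1 | 1 | 2 | 3 | 0
2 | 2 | 3 | 0 | 1
3 | 3 | 0 | 1 | 2


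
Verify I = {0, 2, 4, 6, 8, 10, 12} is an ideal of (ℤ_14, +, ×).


Check ideal conditions for I = {0, 2, 4, 6, 8, 10, 12} in ℤ_14:
(1) I is an additive subgroup? Yes
(2) For r ∈ ℤ_14 and a ∈ I: r·a ∈ I? Yes

Yes, I is an ideal of ℤ_14


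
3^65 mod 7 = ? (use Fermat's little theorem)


Fermat's little theorem: if p is prime and gcd(a,p)=1, then a^(p-1) ≡ 1 (mod p)
p = 7 is prime, gcd(3,7) = 1
Reduce exponent: 65 mod 6 = 5
So 3^65 ≡ 3^5 (mod 7)
3^5 mod 7 = 5

3^65 ≡ 5 (mod 7)


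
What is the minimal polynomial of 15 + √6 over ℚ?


Let α = 15 + √6. Then α - 15 = √6, so (α - 15)² = 6, giving α² - 30α + 219 = 0. Degree 2 and α ∉ ℚ, so this is the minimal polynomial.

Minimal polynomial: x² - 30x + 219


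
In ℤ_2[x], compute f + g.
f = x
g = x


Add coefficients mod 2:
x^0: 0 + 0 = 0 (mod 2)
x^1: 1 + 1 = 0 (mod 2)
Result: 0

f + g = 0


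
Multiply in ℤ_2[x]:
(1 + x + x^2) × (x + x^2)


Expand and collect like terms; reduce coefficients mod 2:
x^0: 1·0 = 0 ≡ 0 (mod 2)
x^1: 1·1 + 1·0 = 1 ≡ 1 (mod 2)
x^2: 1·1 + 1·1 + 1·0 = 2 ≡ 0 (mod 2)
x^3: 1·1 + 1·1 = 2 ≡ 0 (mod 2)
x^4: 1·1 = 1 ≡ 1 (mod 2)
Result: x + x^4

f · g = x + x^4


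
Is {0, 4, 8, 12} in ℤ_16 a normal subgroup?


H = {0, 4, 8, 12} in ℤ_16
ℤ_16 is abelian; every subgroup of an abelian group is normal

Yes, normal subgroup


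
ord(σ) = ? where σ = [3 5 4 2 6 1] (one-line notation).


Cycle decomposition: (1 3 4 2 5 6)
Cycle lengths: 6
Order = lcm(6) = 6

ord(σ) = 6


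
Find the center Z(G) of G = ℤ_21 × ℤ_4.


Z(G) = {g ∈ G | gx = xg for all x ∈ G}
Direct product of abelian groups is abelian, so Z(G) = G

Z(ℤ_21 × ℤ_4) = ℤ_21 × ℤ_4


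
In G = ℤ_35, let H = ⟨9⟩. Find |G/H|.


|⟨9⟩| = n / gcd(9, 35) = 35 / 1 = 35
H is normal (ℤ_35 is abelian).
|G/H| = |G| / |H| = 35 / 35 = 1

|G/H| = 1


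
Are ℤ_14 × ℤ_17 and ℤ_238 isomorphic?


Comparing ℤ_14 × ℤ_17 and ℤ_238:
gcd(14,17) = 1, so ℤ_14 × ℤ_17 ≅ ℤ_238 (CRT)

Yes, ℤ_14 × ℤ_17 ≅ ℤ_238


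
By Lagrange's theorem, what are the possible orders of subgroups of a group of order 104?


Lagrange's theorem: |H| divides |G|
|G| = 104
Divisors of 104: 1, 2, 4, 8, 13, 26, 52, 104

Possible subgroup orders: {1, 2, 4, 8, 13, 26, 52, 104}


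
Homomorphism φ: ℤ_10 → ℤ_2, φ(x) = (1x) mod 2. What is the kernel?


Kernel = preimage of identity
ker(φ) = {x ∈ ℤ_10 : 1x ≡ 0 (mod 2)}. Since 2 | 10, φ is well-defined. The kernel is the cyclic subgroup ⟨2⟩ of ℤ_10 (order 5), i.e. {0, 2, 4, 6, 8}

ker(φ) = {0, 2, 4, 6, 8}


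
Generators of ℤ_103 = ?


g generates ℤ_n iff gcd(g,n) = 1
Prime factors of 103: 103
Generators are g ∈ {1,...,102} not divisible by any of these primes.
Generators: {1, 2, 3, 4, 5, 6, 7, 8, 9, 10, 11, 12, 13, 14, 15, 16, 17, 18, 19, 20, 21, 22, 23, 24, 25, 26, 27, 28, 29, 30, 31, 32, 33, 34, 35, 36, 37, 38, 39, 40, 41, 42, 43, 44, 45, 46, 47, 48, 49, 50, 51, 52, 53, 54, 55, 56, 57, 58, 59, 60, 61, 62, 63, 64, 65, 66, 67, 68, 69, 70, 71, 72, 73, 74, 75, 76, 77, 78, 79, 80, 81, 82, 83, 84, 85, 86, 87, 88, 89, 90, 91, 92, 93, 94, 95, 96, 97, 98, 99, 100, 101, 102}
Number of generators = φ(103) = 102

Generators of ℤ_103 = {1, 2, 3, 4, 5, 6, 7, 8, 9, 10, 11, 12, 13, 14, 15, 16, 17, 18, 19, 20, 21, 22, 23, 24, 25, 26, 27, 28, 29, 30, 31, 32, 33, 34, 35, 36, 37, 38, 39, 40, 41, 42, 43, 44, 45, 46, 47, 48, 49, 50, 51, 52, 53, 54, 55, 56, 57, 58, 59, 60, 61, 62, 63, 64, 65, 66, 67, 68, 69, 70, 71, 72, 73, 74, 75, 76, 77, 78, 79, 80, 81, 82, 83, 84, 85, 86, 87, 88, 89, 90, 91, 92, 93, 94, 95, 96, 97, 98, 99, 100, 101, 102}


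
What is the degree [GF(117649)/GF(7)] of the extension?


GF(117649) = GF(7^6), so the extension degree is 6

[GF(117649)/GF(7)] = 6


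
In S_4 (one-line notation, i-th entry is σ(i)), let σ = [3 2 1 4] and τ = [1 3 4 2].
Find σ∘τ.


σ∘τ: apply τ first, then σ
1 →τ 1 →σ 3
2 →τ 3 →σ 1
3 →τ 4 →σ 4
4 →τ 2 →σ 2

σ∘τ = [3 1 4 2]


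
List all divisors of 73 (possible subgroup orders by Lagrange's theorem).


Lagrange's theorem: |H| divides |G|
|G| = 73
Divisors of 73: 1, 73

Possible subgroup orders: {1, 73}


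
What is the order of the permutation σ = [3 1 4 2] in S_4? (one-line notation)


Cycle decomposition: (1 3 4 2)
Cycle lengths: 4
Order = lcm(4) = 4

ord(σ) = 4


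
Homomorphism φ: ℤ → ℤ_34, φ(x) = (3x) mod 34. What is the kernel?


Kernel = preimage of identity
ker(φ) = {x ∈ ℤ : 3x ≡ 0 (mod 34)}. gcd(3,34) = 1, so 3x ≡ 0 (mod 34) ⟺ x ≡ 0 (mod 34/1 = 34). Hence ker(φ) = 34ℤ

ker(φ) = 34ℤ


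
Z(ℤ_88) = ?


Z(G) = {g ∈ G | gx = xg for all x ∈ G}
ℤ_88 is abelian, so Z(G) = G

Z(ℤ_88) = ℤ_88


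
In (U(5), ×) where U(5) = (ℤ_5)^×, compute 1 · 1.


Operation: multiplication mod 5
1 · 1 = (a × b) mod 5 with a = 1, b = 1

1 · 1 = 1


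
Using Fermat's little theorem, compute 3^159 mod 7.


Fermat's little theorem: if p is prime and gcd(a,p)=1, then a^(p-1) ≡ 1 (mod p)
p = 7 is prime, gcd(3,7) = 1
Reduce exponent: 159 mod 6 = 3
So 3^159 ≡ 3^3 (mod 7)
3^3 mod 7 = 6

3^159 ≡ 6 (mod 7)


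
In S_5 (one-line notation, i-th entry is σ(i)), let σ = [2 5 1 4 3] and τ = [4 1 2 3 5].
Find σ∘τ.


σ∘τ: apply τ first, then σ
1 →τ 4 →σ 4
2 →τ 1 →σ 2
3 →τ 2 →σ 5
4 →τ 3 →σ 1
5 →τ 5 →σ 3

σ∘τ = [4 2 5 1 3]


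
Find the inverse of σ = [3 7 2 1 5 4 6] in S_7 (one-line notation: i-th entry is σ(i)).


To find σ⁻¹, swap domain and range:
σ(1) = 3 → σ⁻¹(3) = 1
σ(2) = 7 → σ⁻¹(7) = 2
σ(3) = 2 → σ⁻¹(2) = 3
σ(4) = 1 → σ⁻¹(1) = 4
σ(5) = 5 → σ⁻¹(5) = 5
σ(6) = 4 → σ⁻¹(4) = 6
σ(7) = 6 → σ⁻¹(6) = 7

σ⁻¹ = [4 3 1 6 5 7 2]


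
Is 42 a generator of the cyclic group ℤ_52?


g generates ℤ_n iff gcd(g, n) = 1
gcd(42, 52) = 2
Since gcd = 2 ≠ 1, ⟨42⟩ has order 26 < 52, so 42 is not a generator.

No, 42 does not generate ℤ_52


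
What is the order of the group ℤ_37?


ℤ_n has n elements.

|ℤ_37| = 37


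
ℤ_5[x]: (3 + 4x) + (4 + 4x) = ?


Add coefficients mod 5:
x^0: 3 + 4 = 2 (mod 5)
x^1: 4 + 4 = 3 (mod 5)
Result: 2 + 3x

f + g = 2 + 3x


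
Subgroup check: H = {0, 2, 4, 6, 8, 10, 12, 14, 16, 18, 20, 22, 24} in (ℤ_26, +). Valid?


Subgroup test for H = {0, 2, 4, 6, 8, 10, 12, 14, 16, 18, 20, 22, 24} in (ℤ_26, +):
(1) 0 ∈ H? Yes
(2) Closure: for all a,b ∈ H, (a+b) mod 26 ∈ H? Yes
(3) Inverses: for all a ∈ H, -a mod 26 ∈ H? Yes

Yes, H is a subgroup of ℤ_26


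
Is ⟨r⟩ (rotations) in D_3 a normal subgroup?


H = ⟨r⟩ (rotations) in D_3
The rotation subgroup ⟨r⟩ has index 2 in D_3, so it is normal

Yes, normal subgroup


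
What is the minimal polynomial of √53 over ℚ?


√53 satisfies x² - 53 = 0, irreducible over ℚ since 53 is squarefree

Minimal polynomial: x² - 53


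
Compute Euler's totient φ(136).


Factor n: 136 = 2^3 × 17
φ(n) = n · ∏(1 - 1/p) over distinct primes p | n
φ(136) = 136 · (1 - 1/2) · (1 - 1/17) = 64

φ(136) = 64


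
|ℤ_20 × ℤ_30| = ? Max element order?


|ℤ_20 × ℤ_30| = 20 × 30 = 600
Max element order = lcm(20,30) = 60
Cyclic? No (gcd=10)

|ℤ_20×ℤ_30| = 600, max element order = 60


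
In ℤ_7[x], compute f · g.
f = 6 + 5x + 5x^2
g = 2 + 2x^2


Expand and collect like terms; reduce coefficients mod 7:
x^0: 6·2 = 12 ≡ 5 (mod 7)
x^1: 6·0 + 5·2 = 10 ≡ 3 (mod 7)
x^2: 6·2 + 5·0 + 5·2 = 22 ≡ 1 (mod 7)
x^3: 5·2 + 5·0 = 10 ≡ 3 (mod 7)
x^4: 5·2 = 10 ≡ 3 (mod 7)
Result: 5 + 3x + x^2 + 3x^3 + 3x^4

f · g = 5 + 3x + x^2 + 3x^3 + 3x^4


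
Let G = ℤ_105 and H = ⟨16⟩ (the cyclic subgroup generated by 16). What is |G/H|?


|⟨16⟩| = n / gcd(16, 105) = 105 / 1 = 105
H is normal (ℤ_105 is abelian).
|G/H| = |G| / |H| = 105 / 105 = 1

|G/H| = 1


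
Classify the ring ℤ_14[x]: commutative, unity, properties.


ℤ_14 has zero divisors (2·7 ≡ 0), and these lift to constant zero divisors in ℤ_14[x]; so not an integral domain
Commutative: Yes
Integral domain: No
Has unity: Yes

ℤ_14[x]: Commutative=Yes, Unity=Yes


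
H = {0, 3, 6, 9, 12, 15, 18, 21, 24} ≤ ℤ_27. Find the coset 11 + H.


11 + H = {11 + h (mod 27) : h ∈ H}
11+0=11, 11+3=14, 11+6=17, 11+9=20, 11+12=23, 11+15=26, 11+18=2, 11+21=5, 11+24=8
11 + H = {2, 5, 8, 11, 14, 17, 20, 23, 26} = 2 + H

11 + H = {2, 5, 8, 11, 14, 17, 20, 23, 26}


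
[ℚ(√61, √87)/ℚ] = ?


[ℚ(√61,√87):ℚ] = [ℚ(√61,√87):ℚ(√61)]·[ℚ(√61):ℚ] = 2·2 = 4

[ℚ(√61, √87)/ℚ] = 4


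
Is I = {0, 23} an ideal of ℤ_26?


Check ideal conditions for I = {0, 23} in ℤ_26:
(1) I is an additive subgroup? No
(2) For r ∈ ℤ_26 and a ∈ I: r·a ∈ I? No  [counterexample: r=2, a=23, r·a mod 26 = 20 ∉ I]

No, I is not an ideal of ℤ_26


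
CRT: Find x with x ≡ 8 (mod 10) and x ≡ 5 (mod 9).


m₁ = 10, m₂ = 9, gcd = 1, so CRT applies. M = m₁·m₂ = 90
Let M₁ = M/m₁ = 9, M₂ = M/m₂ = 10
Find y₁ ≡ M₁⁻¹ (mod m₁): 9⁻¹ ≡ 9 (mod 10)
Find y₂ ≡ M₂⁻¹ (mod m₂): 10⁻¹ ≡ 1 (mod 9)
x = a₁·M₁·y₁ + a₂·M₂·y₂ = 8·9·9 + 5·10·1 = 698
Reduce mod 90: x ≡ 68
Check: 68 mod 10 = 8 ✓, 68 mod 9 = 5 ✓

x ≡ 68 (mod 90)


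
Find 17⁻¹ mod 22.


Use the extended Euclidean algorithm to write 1 = 17·s + 22·t; then s mod 22 is the inverse.
Euclidean algorithm:
  17 = 0·22 + 17
  22 = 1·17 + 5
  17 = 3·5 + 2
  5 = 2·2 + 1
  2 = 2·1 + 0
gcd(17,22) = 1
Back-substitution gives: 17·(-9) + 22·(7) = 1
So 17⁻¹ ≡ -9 ≡ 13 (mod 22)
Check: 17 × 13 = 221 ≡ 1 (mod 22) ✓

17⁻¹ ≡ 13 (mod 22)


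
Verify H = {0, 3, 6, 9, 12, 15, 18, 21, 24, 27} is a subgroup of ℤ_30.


Subgroup test for H = {0, 3, 6, 9, 12, 15, 18, 21, 24, 27} in (ℤ_30, +):
(1) 0 ∈ H? Yes
(2) Closure: for all a,b ∈ H, (a+b) mod 30 ∈ H? Yes
(3) Inverses: for all a ∈ H, -a mod 30 ∈ H? Yes

Yes, H is a subgroup of ℤ_30


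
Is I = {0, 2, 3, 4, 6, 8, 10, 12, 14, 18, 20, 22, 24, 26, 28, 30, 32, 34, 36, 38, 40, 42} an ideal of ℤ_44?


Check ideal conditions for I = {0, 2, 3, 4, 6, 8, 10, 12, 14, 18, 20, 22, 24, 26, 28, 30, 32, 34, 36, 38, 40, 42} in ℤ_44:
(1) I is an additive subgroup? No
(2) For r ∈ ℤ_44 and a ∈ I: r·a ∈ I? No  [counterexample: r=2, a=8, r·a mod 44 = 16 ∉ I]

No, I is not an ideal of ℤ_44


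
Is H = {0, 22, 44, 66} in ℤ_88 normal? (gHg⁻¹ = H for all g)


H = {0, 22, 44, 66} in ℤ_88
ℤ_88 is abelian; every subgroup of an abelian group is normal

Yes, normal subgroup


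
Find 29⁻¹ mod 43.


Use the extended Euclidean algorithm to write 1 = 29·s + 43·t; then s mod 43 is the inverse.
Euclidean algorithm:
  29 = 0·43 + 29
  43 = 1·29 + 14
  29 = 2·14 + 1
  14 = 14·1 + 0
gcd(29,43) = 1
Back-substitution gives: 29·(3) + 43·(-2) = 1
So 29⁻¹ ≡ 3 ≡ 3 (mod 43)
Check: 29 × 3 = 87 ≡ 1 (mod 43) ✓

29⁻¹ ≡ 3 (mod 43)


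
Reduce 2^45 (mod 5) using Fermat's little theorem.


Fermat's little theorem: if p is prime and gcd(a,p)=1, then a^(p-1) ≡ 1 (mod p)
p = 5 is prime, gcd(2,5) = 1
Reduce exponent: 45 mod 4 = 1
So 2^45 ≡ 2^1 (mod 5)
2^1 mod 5 = 2

2^45 ≡ 2 (mod 5)


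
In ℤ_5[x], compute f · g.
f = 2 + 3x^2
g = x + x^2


Expand and collect like terms; reduce coefficients mod 5:
x^0: 2·0 = 0 ≡ 0 (mod 5)
x^1: 2·1 + 0·0 = 2 ≡ 2 (mod 5)
x^2: 2·1 + 0·1 + 3·0 = 2 ≡ 2 (mod 5)
x^3: 0·1 + 3·1 = 3 ≡ 3 (mod 5)
x^4: 3·1 = 3 ≡ 3 (mod 5)
Result: 2x + 2x^2 + 3x^3 + 3x^4

f · g = 2x + 2x^2 + 3x^3 + 3x^4


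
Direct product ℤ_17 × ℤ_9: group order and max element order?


|ℤ_17 × ℤ_9| = 17 × 9 = 153
Max element order = lcm(17,9) = 153
Cyclic? Yes (gcd=1)

|ℤ_17×ℤ_9| = 153, max element order = 153


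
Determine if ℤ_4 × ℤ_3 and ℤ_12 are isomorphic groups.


Comparing ℤ_4 × ℤ_3 and ℤ_12:
gcd(4,3) = 1, so ℤ_4 × ℤ_3 ≅ ℤ_12 (CRT)

Yes, ℤ_4 × ℤ_3 ≅ ℤ_12


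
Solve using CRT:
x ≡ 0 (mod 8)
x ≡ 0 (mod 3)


m₁ = 8, m₂ = 3, gcd = 1, so CRT applies. M = m₁·m₂ = 24
Let M₁ = M/m₁ = 3, M₂ = M/m₂ = 8
Find y₁ ≡ M₁⁻¹ (mod m₁): 3⁻¹ ≡ 3 (mod 8)
Find y₂ ≡ M₂⁻¹ (mod m₂): 8⁻¹ ≡ 2 (mod 3)
x = a₁·M₁·y₁ + a₂·M₂·y₂ = 0·3·3 + 0·8·2 = 0
Reduce mod 24: x ≡ 0
Check: 0 mod 8 = 0 ✓, 0 mod 3 = 0 ✓

x ≡ 0 (mod 24)


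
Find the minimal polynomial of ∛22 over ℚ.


∛22 satisfies x³ - 22 = 0, irreducible over ℚ (no rational root; 22 is not a perfect cube)

Minimal polynomial: x³ - 22


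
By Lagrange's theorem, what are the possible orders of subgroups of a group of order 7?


Lagrange's theorem: |H| divides |G|
|G| = 7
Divisors of 7: 1, 7

Possible subgroup orders: {1, 7}


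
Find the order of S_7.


|S_n| = n! (number of permutations of n symbols)
|S_7| = 7! = 5040

|S_7| = 5040


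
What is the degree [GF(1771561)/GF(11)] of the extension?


GF(1771561) = GF(11^6), so the extension degree is 6

[GF(1771561)/GF(11)] = 6


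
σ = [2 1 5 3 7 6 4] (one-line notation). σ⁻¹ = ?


To find σ⁻¹, swap domain and range:
σ(1) = 2 → σ⁻¹(2) = 1
σ(2) = 1 → σ⁻¹(1) = 2
σ(3) = 5 → σ⁻¹(5) = 3
σ(4) = 3 → σ⁻¹(3) = 4
σ(5) = 7 → σ⁻¹(7) = 5
σ(6) = 6 → σ⁻¹(6) = 6
σ(7) = 4 → σ⁻¹(4) = 7

σ⁻¹ = [2 1 4 7 3 6 5]


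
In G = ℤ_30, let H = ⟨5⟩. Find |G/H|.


|⟨5⟩| = n / gcd(5, 30) = 30 / 5 = 6
H is normal (ℤ_30 is abelian).
|G/H| = |G| / |H| = 30 / 6 = 5

|G/H| = 5


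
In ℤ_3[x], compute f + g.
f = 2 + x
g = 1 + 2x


Add coefficients mod 3:
x^0: 2 + 1 = 0 (mod 3)
x^1: 1 + 2 = 0 (mod 3)
Result: 0

f + g = 0


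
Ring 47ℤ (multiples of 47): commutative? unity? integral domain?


47ℤ is a commutative ring under +,× but has no multiplicative identity (1 ∉ 47ℤ); it has no zero divisors, but without unity it is not an integral domain
Commutative: Yes
Integral domain: No
Has unity: No

47ℤ (multiples of 47): Commutative=Yes, Unity=No


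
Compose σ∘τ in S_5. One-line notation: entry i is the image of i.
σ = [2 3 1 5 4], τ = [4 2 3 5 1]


σ∘τ: apply τ first, then σ
1 →τ 4 →σ 5
2 →τ 2 →σ 3
3 →τ 3 →σ 1
4 →τ 5 →σ 4
5 →τ 1 →σ 2

σ∘τ = [5 3 1 4 2]


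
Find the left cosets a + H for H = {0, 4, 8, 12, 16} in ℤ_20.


H = {0, 4, 8, 12, 16}, |H| = 5
Number of cosets = |G|/|H| = 20/5 = 4
0 + H = {0, 4, 8, 12, 16}
1 + H = {1, 5, 9, 13, 17}
2 + H = {2, 6, 10, 14, 18}
3 + H = {3, 7, 11, 15, 19}

Cosets: 0+H={0,4,8,12,16}; 1+H={1,5,9,13,17}; 2+H={2,6,10,14,18}; 3+H={3,7,11,15,19}


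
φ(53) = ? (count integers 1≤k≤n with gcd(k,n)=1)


Factor n: 53 = 53
φ(n) = n · ∏(1 - 1/p) over distinct primes p | n
φ(53) = 53 · (1 - 1/53) = 52

φ(53) = 52


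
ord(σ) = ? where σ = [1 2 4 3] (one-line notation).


Cycle decomposition: (3 4)
Cycle lengths: 2
Order = lcm(2) = 2

ord(σ) = 2


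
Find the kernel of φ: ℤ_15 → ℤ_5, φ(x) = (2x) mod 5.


Kernel = preimage of identity
ker(φ) = {x ∈ ℤ_15 : 2x ≡ 0 (mod 5)}. Since 5 | 15, φ is well-defined. The kernel is the cyclic subgroup ⟨5⟩ of ℤ_15 (order 3), i.e. {0, 5, 10}

ker(φ) = {0, 5, 10}


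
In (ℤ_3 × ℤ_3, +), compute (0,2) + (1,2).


Operation: componentwise addition mod (3, 3)
(0,2) + (1,2) = ((a₁+b₁) mod 3, (a₂+b₂) mod 3) with a = (0,2), b = (1,2)

(0,2) + (1,2) = (1,1)


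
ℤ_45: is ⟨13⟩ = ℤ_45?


g generates ℤ_n iff gcd(g, n) = 1
gcd(13, 45) = 1
Since gcd = 1, 13 is a generator.

Yes, 13 generates ℤ_45


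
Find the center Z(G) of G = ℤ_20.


Z(G) = {g ∈ G | gx = xg for all x ∈ G}
ℤ_20 is abelian, so Z(G) = G

Z(ℤ_20) = ℤ_20


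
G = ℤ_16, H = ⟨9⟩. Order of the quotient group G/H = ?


|⟨9⟩| = n / gcd(9, 16) = 16 / 1 = 16
H is normal (ℤ_16 is abelian).
|G/H| = |G| / |H| = 16 / 16 = 1

|G/H| = 1


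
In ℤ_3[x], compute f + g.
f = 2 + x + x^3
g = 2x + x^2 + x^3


Add coefficients mod 3:
x^0: 2 + 0 = 2 (mod 3)
x^1: 1 + 2 = 0 (mod 3)
x^2: 0 + 1 = 1 (mod 3)
x^3: 1 + 1 = 2 (mod 3)
Result: 2 + x^2 + 2x^3

f + g = 2 + x^2 + 2x^3


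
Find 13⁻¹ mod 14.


Use the extended Euclidean algorithm to write 1 = 13·s + 14·t; then s mod 14 is the inverse.
Euclidean algorithm:
  13 = 0·14 + 13
  14 = 1·13 + 1
  13 = 13·1 + 0
gcd(13,14) = 1
Back-substitution gives: 13·(-1) + 14·(1) = 1
So 13⁻¹ ≡ -1 ≡ 13 (mod 14)
Check: 13 × 13 = 169 ≡ 1 (mod 14) ✓

13⁻¹ ≡ 13 (mod 14)


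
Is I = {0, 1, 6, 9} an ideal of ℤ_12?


Check ideal conditions for I = {0, 1, 6, 9} in ℤ_12:
(1) I is an additive subgroup? No
(2) For r ∈ ℤ_12 and a ∈ I: r·a ∈ I? No  [counterexample: r=2, a=1, r·a mod 12 = 2 ∉ I]

No, I is not an ideal of ℤ_12


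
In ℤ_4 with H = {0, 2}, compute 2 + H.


2 + H = {2 + h (mod 4) : h ∈ H}
2+0=2, 2+2=0
2 + H = {0, 2} = 0 + H

2 + H = {0, 2}


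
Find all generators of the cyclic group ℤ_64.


g generates ℤ_n iff gcd(g,n) = 1
Prime factors of 64: 2
Generators are g ∈ {1,...,63} not divisible by any of these primes.
Generators: {1, 3, 5, 7, 9, 11, 13, 15, 17, 19, 21, 23, 25, 27, 29, 31, 33, 35, 37, 39, 41, 43, 45, 47, 49, 51, 53, 55, 57, 59, 61, 63}
Number of generators = φ(64) = 32

Generators of ℤ_64 = {1, 3, 5, 7, 9, 11, 13, 15, 17, 19, 21, 23, 25, 27, 29, 31, 33, 35, 37, 39, 41, 43, 45, 47, 49, 51, 53, 55, 57, 59, 61, 63}


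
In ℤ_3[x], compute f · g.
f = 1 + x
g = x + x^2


Expand and collect like terms; reduce coefficients mod 3:
x^0: 1·0 = 0 ≡ 0 (mod 3)
x^1: 1·1 + 1·0 = 1 ≡ 1 (mod 3)
x^2: 1·1 + 1·1 = 2 ≡ 2 (mod 3)
x^3: 1·1 = 1 ≡ 1 (mod 3)
Result: x + 2x^2 + x^3

f · g = x + 2x^2 + x^3


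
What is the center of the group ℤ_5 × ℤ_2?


Z(G) = {g ∈ G | gx = xg for all x ∈ G}
Direct product of abelian groups is abelian, so Z(G) = G

Z(ℤ_5 × ℤ_2) = ℤ_5 × ℤ_2


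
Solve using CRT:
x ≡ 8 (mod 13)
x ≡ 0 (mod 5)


m₁ = 13, m₂ = 5, gcd = 1, so CRT applies. M = m₁·m₂ = 65
Let M₁ = M/m₁ = 5, M₂ = M/m₂ = 13
Find y₁ ≡ M₁⁻¹ (mod m₁): 5⁻¹ ≡ 8 (mod 13)
Find y₂ ≡ M₂⁻¹ (mod m₂): 13⁻¹ ≡ 2 (mod 5)
x = a₁·M₁·y₁ + a₂·M₂·y₂ = 8·5·8 + 0·13·2 = 320
Reduce mod 65: x ≡ 60
Check: 60 mod 13 = 8 ✓, 60 mod 5 = 0 ✓

x ≡ 60 (mod 65)


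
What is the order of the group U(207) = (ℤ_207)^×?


U(n) is the group of units mod n; |U(n)| = φ(n)
|U(207)| = φ(207) = 132

|U(207) = (ℤ_207)^×| = 132


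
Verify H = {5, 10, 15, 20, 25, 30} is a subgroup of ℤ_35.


Subgroup test for H = {5, 10, 15, 20, 25, 30} in (ℤ_35, +):
(1) 0 ∈ H? No
(2) Closure: for all a,b ∈ H, (a+b) mod 35 ∈ H? No  [counterexample: 5 + 30 = 0 ∉ H]
(3) Inverses: for all a ∈ H, -a mod 35 ∈ H? Yes

No, H is not a subgroup of ℤ_35


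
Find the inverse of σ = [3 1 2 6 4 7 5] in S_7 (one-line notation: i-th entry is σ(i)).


To find σ⁻¹, swap domain and range:
σ(1) = 3 → σ⁻¹(3) = 1
σ(2) = 1 → σ⁻¹(1) = 2
σ(3) = 2 → σ⁻¹(2) = 3
σ(4) = 6 → σ⁻¹(6) = 4
σ(5) = 4 → σ⁻¹(4) = 5
σ(6) = 7 → σ⁻¹(7) = 6
σ(7) = 5 → σ⁻¹(5) = 7

σ⁻¹ = [2 3 1 5 7 4 6]


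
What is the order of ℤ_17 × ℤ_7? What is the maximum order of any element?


|ℤ_17 × ℤ_7| = 17 × 7 = 119
Max element order = lcm(17,7) = 119
Cyclic? Yes (gcd=1)

|ℤ_17×ℤ_7| = 119, max element order = 119


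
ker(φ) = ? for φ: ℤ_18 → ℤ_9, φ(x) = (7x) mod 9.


Kernel = preimage of identity
ker(φ) = {x ∈ ℤ_18 : 7x ≡ 0 (mod 9)}. Since 9 | 18, φ is well-defined. The kernel is the cyclic subgroup ⟨9⟩ of ℤ_18 (order 2), i.e. {0, 9}

ker(φ) = {0, 9}


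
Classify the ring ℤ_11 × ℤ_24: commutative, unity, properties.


Direct product ring; commutative with unity (1,1); but (1,0)·(0,1) = (0,0) gives zero divisors, so not an integral domain
Commutative: Yes
Integral domain: No
Has unity: Yes

ℤ_11 × ℤ_24: Commutative=Yes, Unity=Yes


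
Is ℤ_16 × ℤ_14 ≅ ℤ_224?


Comparing ℤ_16 × ℤ_14 and ℤ_224:
gcd(16,14) = 2 ≠ 1. Max element order in ℤ_16×ℤ_14 is lcm(16,14) = 112 < 224, so it has no element of order 224

No, ℤ_16 × ℤ_14 ≇ ℤ_224


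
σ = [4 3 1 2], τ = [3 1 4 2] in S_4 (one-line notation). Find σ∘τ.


σ∘τ: apply τ first, then σ
1 →τ 3 →σ 1
2 →τ 1 →σ 4
3 →τ 4 →σ 2
4 →τ 2 →σ 3

σ∘τ = [1 4 2 3]


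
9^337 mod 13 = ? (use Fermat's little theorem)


Fermat's little theorem: if p is prime and gcd(a,p)=1, then a^(p-1) ≡ 1 (mod p)
p = 13 is prime, gcd(9,13) = 1
Reduce exponent: 337 mod 12 = 1
So 9^337 ≡ 9^1 (mod 13)
9^1 mod 13 = 9

9^337 ≡ 9 (mod 13)


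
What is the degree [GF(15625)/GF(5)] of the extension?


GF(15625) = GF(5^6), so the extension degree is 6

[GF(15625)/GF(5)] = 6


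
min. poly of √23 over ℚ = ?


√23 satisfies x² - 23 = 0, irreducible over ℚ since 23 is squarefree

Minimal polynomial: x² - 23


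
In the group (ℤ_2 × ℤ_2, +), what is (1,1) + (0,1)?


Operation: componentwise addition mod (2, 2)
(1,1) + (0,1) = ((a₁+b₁) mod 2, (a₂+b₂) mod 2) with a = (1,1), b = (0,1)

(1,1) + (0,1) = (1,0)


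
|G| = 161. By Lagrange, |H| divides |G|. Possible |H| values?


Lagrange's theorem: |H| divides |G|
|G| = 161
Divisors of 161: 1, 7, 23, 161

Possible subgroup orders: {1, 7, 23, 161}


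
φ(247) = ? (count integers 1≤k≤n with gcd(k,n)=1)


Factor n: 247 = 13 × 19
φ(n) = n · ∏(1 - 1/p) over distinct primes p | n
φ(247) = 247 · (1 - 1/13) · (1 - 1/19) = 216

φ(247) = 216


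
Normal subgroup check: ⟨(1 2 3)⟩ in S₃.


H = ⟨(1 2 3)⟩ in S₃
⟨(1 2 3)⟩ has order 3 and index 2 in S₃; index-2 subgroups are normal

Yes, normal subgroup


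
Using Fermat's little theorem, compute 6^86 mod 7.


Fermat's little theorem: if p is prime and gcd(a,p)=1, then a^(p-1) ≡ 1 (mod p)
p = 7 is prime, gcd(6,7) = 1
Reduce exponent: 86 mod 6 = 2
So 6^86 ≡ 6^2 (mod 7)
6^2 mod 7 = 1

6^86 ≡ 1 (mod 7)


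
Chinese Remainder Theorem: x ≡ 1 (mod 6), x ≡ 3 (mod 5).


m₁ = 6, m₂ = 5, gcd = 1, so CRT applies. M = m₁·m₂ = 30
Let M₁ = M/m₁ = 5, M₂ = M/m₂ = 6
Find y₁ ≡ M₁⁻¹ (mod m₁): 5⁻¹ ≡ 5 (mod 6)
Find y₂ ≡ M₂⁻¹ (mod m₂): 6⁻¹ ≡ 1 (mod 5)
x = a₁·M₁·y₁ + a₂·M₂·y₂ = 1·5·5 + 3·6·1 = 43
Reduce mod 30: x ≡ 13
Check: 13 mod 6 = 1 ✓, 13 mod 5 = 3 ✓

x ≡ 13 (mod 30)


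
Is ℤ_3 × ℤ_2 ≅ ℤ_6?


Comparing ℤ_3 × ℤ_2 and ℤ_6:
gcd(3,2) = 1, so ℤ_3 × ℤ_2 ≅ ℤ_6 (CRT)

Yes, ℤ_3 × ℤ_2 ≅ ℤ_6


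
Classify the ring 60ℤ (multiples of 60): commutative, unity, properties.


60ℤ is a commutative ring under +,× but has no multiplicative identity (1 ∉ 60ℤ); it has no zero divisors, but without unity it is not an integral domain
Commutative: Yes
Integral domain: No
Has unity: No

60ℤ (multiples of 60): Commutative=Yes, Unity=No


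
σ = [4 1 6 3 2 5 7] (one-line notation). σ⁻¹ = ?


To find σ⁻¹, swap domain and range:
σ(1) = 4 → σ⁻¹(4) = 1
σ(2) = 1 → σ⁻¹(1) = 2
σ(3) = 6 → σ⁻¹(6) = 3
σ(4) = 3 → σ⁻¹(3) = 4
σ(5) = 2 → σ⁻¹(2) = 5
σ(6) = 5 → σ⁻¹(5) = 6
σ(7) = 7 → σ⁻¹(7) = 7

σ⁻¹ = [2 5 4 1 6 3 7]


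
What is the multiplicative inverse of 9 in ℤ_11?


Use the extended Euclidean algorithm to write 1 = 9·s + 11·t; then s mod 11 is the inverse.
Euclidean algorithm:
  9 = 0·11 + 9
  11 = 1·9 + 2
  9 = 4·2 + 1
  2 = 2·1 + 0
gcd(9,11) = 1
Back-substitution gives: 9·(5) + 11·(-4) = 1
So 9⁻¹ ≡ 5 ≡ 5 (mod 11)
Check: 9 × 5 = 45 ≡ 1 (mod 11) ✓

9⁻¹ ≡ 5 (mod 11)


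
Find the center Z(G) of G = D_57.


Z(G) = {g ∈ G | gx = xg for all x ∈ G}
For odd n, Z(D_n) = {e}: no nontrivial rotation commutes with all reflections

Z(D_57) = {e}


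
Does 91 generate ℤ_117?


g generates ℤ_n iff gcd(g, n) = 1
gcd(91, 117) = 13
Since gcd = 13 ≠ 1, ⟨91⟩ has order 9 < 117, so 91 is not a generator.

No, 91 does not generate ℤ_117


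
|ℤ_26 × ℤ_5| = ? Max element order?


|ℤ_26 × ℤ_5| = 26 × 5 = 130
Max element order = lcm(26,5) = 130
Cyclic? Yes (gcd=1)

|ℤ_26×ℤ_5| = 130, max element order = 130


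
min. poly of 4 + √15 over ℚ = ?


Let α = 4 + √15. Then α - 4 = √15, so (α - 4)² = 15, giving α² - 8α + 1 = 0. Degree 2 and α ∉ ℚ, so this is the minimal polynomial.

Minimal polynomial: x² - 8x + 1


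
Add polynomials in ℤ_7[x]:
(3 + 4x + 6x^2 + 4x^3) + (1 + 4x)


Add coefficients mod 7:
x^0: 3 + 1 = 4 (mod 7)
x^1: 4 + 4 = 1 (mod 7)
x^2: 6 + 0 = 6 (mod 7)
x^3: 4 + 0 = 4 (mod 7)
Result: 4 + x + 6x^2 + 4x^3

f + g = 4 + x + 6x^2 + 4x^3


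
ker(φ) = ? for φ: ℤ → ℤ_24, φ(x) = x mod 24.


Kernel = preimage of identity
ker(φ) = {x ∈ ℤ : x ≡ 0 (mod 24)} = 24ℤ = {0, ±24, ±48, ...}

ker(φ) = 24ℤ


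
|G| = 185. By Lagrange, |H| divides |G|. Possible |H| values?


Lagrange's theorem: |H| divides |G|
|G| = 185
Divisors of 185: 1, 5, 37, 185

Possible subgroup orders: {1, 5, 37, 185}


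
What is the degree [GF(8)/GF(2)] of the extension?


GF(8) = GF(2^3), so the extension degree is 3

[GF(8)/GF(2)] = 3


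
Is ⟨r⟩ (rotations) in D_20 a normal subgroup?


H = ⟨r⟩ (rotations) in D_20
The rotation subgroup ⟨r⟩ has index 2 in D_20, so it is normal

Yes, normal subgroup


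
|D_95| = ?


|D_n| = 2n (n rotations and n reflections)
|D_95| = 2×95 = 190

|D_95| = 190


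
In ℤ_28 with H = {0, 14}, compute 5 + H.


5 + H = {5 + h (mod 28) : h ∈ H}
5+0=5, 5+14=19

5 + H = {5, 19}


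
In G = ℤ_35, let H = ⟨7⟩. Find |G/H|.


|⟨7⟩| = n / gcd(7, 35) = 35 / 7 = 5
H is normal (ℤ_35 is abelian).
|G/H| = |G| / |H| = 35 / 5 = 7

|G/H| = 7


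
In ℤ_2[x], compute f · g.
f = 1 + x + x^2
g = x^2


Expand and collect like terms; reduce coefficients mod 2:
x^0: 1·0 = 0 ≡ 0 (mod 2)
x^1: 1·0 + 1·0 = 0 ≡ 0 (mod 2)
x^2: 1·1 + 1·0 + 1·0 = 1 ≡ 1 (mod 2)
x^3: 1·1 + 1·0 = 1 ≡ 1 (mod 2)
x^4: 1·1 = 1 ≡ 1 (mod 2)
Result: x^2 + x^3 + x^4

f · g = x^2 + x^3 + x^4


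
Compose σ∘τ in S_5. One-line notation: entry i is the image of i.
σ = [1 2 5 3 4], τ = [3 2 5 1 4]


σ∘τ: apply τ first, then σ
1 →τ 3 →σ 5
2 →τ 2 →σ 2
3 →τ 5 →σ 4
4 →τ 1 →σ 1
5 →τ 4 →σ 3

σ∘τ = [5 2 4 1 3]


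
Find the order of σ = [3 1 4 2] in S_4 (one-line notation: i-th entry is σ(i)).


Cycle decomposition: (1 3 4 2)
Cycle lengths: 4
Order = lcm(4) = 4

ord(σ) = 4


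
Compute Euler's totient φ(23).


φ(n) = count of k ∈ {1,...,n} with gcd(k,n)=1
Coprimes to 23: {1, 2, 3, 4, 5, 6, 7, 8, 9, 10, 11, 12, 13, 14, 15, 16, 17, 18, 19, 20, 21, 22}
Count: 22

φ(23) = 22


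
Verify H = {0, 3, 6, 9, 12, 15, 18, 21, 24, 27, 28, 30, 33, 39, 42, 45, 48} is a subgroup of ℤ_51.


Subgroup test for H = {0, 3, 6, 9, 12, 15, 18, 21, 24, 27, 28, 30, 33, 39, 42, 45, 48} in (ℤ_51, +):
(1) 0 ∈ H? Yes
(2) Closure: for all a,b ∈ H, (a+b) mod 51 ∈ H? No  [counterexample: 3 + 28 = 31 ∉ H]
(3) Inverses: for all a ∈ H, -a mod 51 ∈ H? No

No, H is not a subgroup of ℤ_51


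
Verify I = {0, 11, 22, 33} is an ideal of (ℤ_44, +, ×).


Check ideal conditions for I = {0, 11, 22, 33} in ℤ_44:
(1) I is an additive subgroup? Yes
(2) For r ∈ ℤ_44 and a ∈ I: r·a ∈ I? Yes

Yes, I is an ideal of ℤ_44


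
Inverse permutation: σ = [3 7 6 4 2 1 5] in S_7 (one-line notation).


To find σ⁻¹, swap domain and range:
σ(1) = 3 → σ⁻¹(3) = 1
σ(2) = 7 → σ⁻¹(7) = 2
σ(3) = 6 → σ⁻¹(6) = 3
σ(4) = 4 → σ⁻¹(4) = 4
σ(5) = 2 → σ⁻¹(2) = 5
σ(6) = 1 → σ⁻¹(1) = 6
σ(7) = 5 → σ⁻¹(5) = 7

σ⁻¹ = [6 5 1 4 7 3 2]


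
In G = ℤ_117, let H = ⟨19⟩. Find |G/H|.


|⟨19⟩| = n / gcd(19, 117) = 117 / 1 = 117
H is normal (ℤ_117 is abelian).
|G/H| = |G| / |H| = 117 / 117 = 1

|G/H| = 1


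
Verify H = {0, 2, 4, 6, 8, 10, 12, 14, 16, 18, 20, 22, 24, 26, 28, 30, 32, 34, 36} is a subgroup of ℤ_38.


Subgroup test for H = {0, 2, 4, 6, 8, 10, 12, 14, 16, 18, 20, 22, 24, 26, 28, 30, 32, 34, 36} in (ℤ_38, +):
(1) 0 ∈ H? Yes
(2) Closure: for all a,b ∈ H, (a+b) mod 38 ∈ H? Yes
(3) Inverses: for all a ∈ H, -a mod 38 ∈ H? Yes

Yes, H is a subgroup of ℤ_38


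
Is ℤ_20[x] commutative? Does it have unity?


ℤ_20 has zero divisors (2·10 ≡ 0), and these lift to constant zero divisors in ℤ_20[x]; so not an integral domain
Commutative: Yes
Integral domain: No
Has unity: Yes

ℤ_20[x]: Commutative=Yes, Unity=Yes


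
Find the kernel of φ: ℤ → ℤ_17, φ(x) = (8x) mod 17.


Kernel = preimage of identity
ker(φ) = {x ∈ ℤ : 8x ≡ 0 (mod 17)}. gcd(8,17) = 1, so 8x ≡ 0 (mod 17) ⟺ x ≡ 0 (mod 17/1 = 17). Hence ker(φ) = 17ℤ

ker(φ) = 17ℤ


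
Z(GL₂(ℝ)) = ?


Z(G) = {g ∈ G | gx = xg for all x ∈ G}
Only scalar multiples of the identity commute with all invertible matrices

Z(GL₂(ℝ)) = {aI : a ∈ ℝ, a ≠ 0}


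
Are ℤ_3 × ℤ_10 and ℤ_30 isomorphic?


Comparing ℤ_3 × ℤ_10 and ℤ_30:
gcd(3,10) = 1, so ℤ_3 × ℤ_10 ≅ ℤ_30 (CRT)

Yes, ℤ_3 × ℤ_10 ≅ ℤ_30


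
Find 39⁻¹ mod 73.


Use the extended Euclidean algorithm to write 1 = 39·s + 73·t; then s mod 73 is the inverse.
Euclidean algorithm:
  39 = 0·73 + 39
  73 = 1·39 + 34
  39 = 1·34 + 5
  34 = 6·5 + 4
  5 = 1·4 + 1
  4 = 4·1 + 0
gcd(39,73) = 1
Back-substitution gives: 39·(15) + 73·(-8) = 1
So 39⁻¹ ≡ 15 ≡ 15 (mod 73)
Check: 39 × 15 = 585 ≡ 1 (mod 73) ✓

39⁻¹ ≡ 15 (mod 73)


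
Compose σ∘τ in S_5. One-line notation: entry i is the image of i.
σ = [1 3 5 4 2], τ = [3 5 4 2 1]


σ∘τ: apply τ first, then σ
1 →τ 3 →σ 5
2 →τ 5 →σ 2
3 →τ 4 →σ 4
4 →τ 2 →σ 3
5 →τ 1 →σ 1

σ∘τ = [5 2 4 3 1]


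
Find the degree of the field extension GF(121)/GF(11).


GF(121) = GF(11^2), so the extension degree is 2

[GF(121)/GF(11)] = 2


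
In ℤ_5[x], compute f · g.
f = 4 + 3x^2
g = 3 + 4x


Expand and collect like terms; reduce coefficients mod 5:
x^0: 4·3 = 12 ≡ 2 (mod 5)
x^1: 4·4 + 0·3 = 16 ≡ 1 (mod 5)
x^2: 0·4 + 3·3 = 9 ≡ 4 (mod 5)
x^3: 3·4 = 12 ≡ 2 (mod 5)
Result: 2 + x + 4x^2 + 2x^3

f · g = 2 + x + 4x^2 + 2x^3


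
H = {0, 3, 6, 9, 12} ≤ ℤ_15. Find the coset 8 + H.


8 + H = {8 + h (mod 15) : h ∈ H}
8+0=8, 8+3=11, 8+6=14, 8+9=2, 8+12=5
8 + H = {2, 5, 8, 11, 14} = 2 + H

8 + H = {2, 5, 8, 11, 14}


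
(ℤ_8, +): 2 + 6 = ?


Operation: addition mod 8
2 + 6 = (a + b) mod 8 with a = 2, b = 6

2 + 6 = 0


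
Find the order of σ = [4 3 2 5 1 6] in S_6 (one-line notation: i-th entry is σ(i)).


Cycle decomposition: (1 4 5) (2 3)
Cycle lengths: 3, 2
Order = lcm(3, 2) = 6

ord(σ) = 6


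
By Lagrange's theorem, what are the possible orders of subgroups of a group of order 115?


Lagrange's theorem: |H| divides |G|
|G| = 115
Divisors of 115: 1, 5, 23, 115

Possible subgroup orders: {1, 5, 23, 115}


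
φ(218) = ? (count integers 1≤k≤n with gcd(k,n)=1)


Factor n: 218 = 2 × 109
φ(n) = n · ∏(1 - 1/p) over distinct primes p | n
φ(218) = 218 · (1 - 1/2) · (1 - 1/109) = 108

φ(218) = 108


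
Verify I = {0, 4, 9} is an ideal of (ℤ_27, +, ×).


Check ideal conditions for I = {0, 4, 9} in ℤ_27:
(1) I is an additive subgroup? No
(2) For r ∈ ℤ_27 and a ∈ I: r·a ∈ I? No  [counterexample: r=2, a=4, r·a mod 27 = 8 ∉ I]

No, I is not an ideal of ℤ_27


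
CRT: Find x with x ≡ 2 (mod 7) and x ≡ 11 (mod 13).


m₁ = 7, m₂ = 13, gcd = 1, so CRT applies. M = m₁·m₂ = 91
Let M₁ = M/m₁ = 13, M₂ = M/m₂ = 7
Find y₁ ≡ M₁⁻¹ (mod m₁): 13⁻¹ ≡ 6 (mod 7)
Find y₂ ≡ M₂⁻¹ (mod m₂): 7⁻¹ ≡ 2 (mod 13)
x = a₁·M₁·y₁ + a₂·M₂·y₂ = 2·13·6 + 11·7·2 = 310
Reduce mod 91: x ≡ 37
Check: 37 mod 7 = 2 ✓, 37 mod 13 = 11 ✓

x ≡ 37 (mod 91)


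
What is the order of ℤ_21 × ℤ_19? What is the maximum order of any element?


|ℤ_21 × ℤ_19| = 21 × 19 = 399
Max element order = lcm(21,19) = 399
Cyclic? Yes (gcd=1)

|ℤ_21×ℤ_19| = 399, max element order = 399


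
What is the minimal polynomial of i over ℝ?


i satisfies x² + 1 = 0, irreducible over ℝ

Minimal polynomial: x² + 1


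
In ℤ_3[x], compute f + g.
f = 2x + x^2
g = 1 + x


Add coefficients mod 3:
x^0: 0 + 1 = 1 (mod 3)
x^1: 2 + 1 = 0 (mod 3)
x^2: 1 + 0 = 1 (mod 3)
Result: 1 + x^2

f + g = 1 + x^2


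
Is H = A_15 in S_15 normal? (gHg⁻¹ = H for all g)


H = A_15 in S_15
A_15 has index 2 in S_15, and every subgroup of index 2 is normal

Yes, normal subgroup


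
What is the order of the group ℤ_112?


ℤ_n has n elements.

|ℤ_112| = 112


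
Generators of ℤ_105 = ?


g generates ℤ_n iff gcd(g,n) = 1
Prime factors of 105: 3, 5, 7
Generators are g ∈ {1,...,104} not divisible by any of these primes.
Generators: {1, 2, 4, 8, 11, 13, 16, 17, 19, 22, 23, 26, 29, 31, 32, 34, 37, 38, 41, 43, 44, 46, 47, 52, 53, 58, 59, 61, 62, 64, 67, 68, 71, 73, 74, 76, 79, 82, 83, 86, 88, 89, 92, 94, 97, 101, 103, 104}
Number of generators = φ(105) = 48

Generators of ℤ_105 = {1, 2, 4, 8, 11, 13, 16, 17, 19, 22, 23, 26, 29, 31, 32, 34, 37, 38, 41, 43, 44, 46, 47, 52, 53, 58, 59, 61, 62, 64, 67, 68, 71, 73, 74, 76, 79, 82, 83, 86, 88, 89, 92, 94, 97, 101, 103, 104}


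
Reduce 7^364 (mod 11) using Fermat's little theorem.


Fermat's little theorem: if p is prime and gcd(a,p)=1, then a^(p-1) ≡ 1 (mod p)
p = 11 is prime, gcd(7,11) = 1
Reduce exponent: 364 mod 10 = 4
So 7^364 ≡ 7^4 (mod 11)
7^4 mod 11 = 3

7^364 ≡ 3 (mod 11)


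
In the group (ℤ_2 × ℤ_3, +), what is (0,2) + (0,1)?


Operation: componentwise addition mod (2, 3)
(0,2) + (0,1) = ((a₁+b₁) mod 2, (a₂+b₂) mod 3) with a = (0,2), b = (0,1)

(0,2) + (0,1) = (0,0)


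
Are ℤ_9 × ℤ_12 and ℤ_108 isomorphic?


Comparing ℤ_9 × ℤ_12 and ℤ_108:
gcd(9,12) = 3 ≠ 1. Max element order in ℤ_9×ℤ_12 is lcm(9,12) = 36 < 108, so it has no element of order 108

No, ℤ_9 × ℤ_12 ≇ ℤ_108


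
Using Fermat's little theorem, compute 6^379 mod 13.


Fermat's little theorem: if p is prime and gcd(a,p)=1, then a^(p-1) ≡ 1 (mod p)
p = 13 is prime, gcd(6,13) = 1
Reduce exponent: 379 mod 12 = 7
So 6^379 ≡ 6^7 (mod 13)
6^7 mod 13 = 7

6^379 ≡ 7 (mod 13)


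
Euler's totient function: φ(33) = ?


Factor n: 33 = 3 × 11
φ(n) = n · ∏(1 - 1/p) over distinct primes p | n
φ(33) = 33 · (1 - 1/3) · (1 - 1/11) = 20

φ(33) = 20


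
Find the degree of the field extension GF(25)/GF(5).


GF(25) = GF(5^2), so the extension degree is 2

[GF(25)/GF(5)] = 2


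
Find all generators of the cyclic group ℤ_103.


g generates ℤ_n iff gcd(g,n) = 1
Prime factors of 103: 103
Generators are g ∈ {1,...,102} not divisible by any of these primes.
Generators: {1, 2, 3, 4, 5, 6, 7, 8, 9, 10, 11, 12, 13, 14, 15, 16, 17, 18, 19, 20, 21, 22, 23, 24, 25, 26, 27, 28, 29, 30, 31, 32, 33, 34, 35, 36, 37, 38, 39, 40, 41, 42, 43, 44, 45, 46, 47, 48, 49, 50, 51, 52, 53, 54, 55, 56, 57, 58, 59, 60, 61, 62, 63, 64, 65, 66, 67, 68, 69, 70, 71, 72, 73, 74, 75, 76, 77, 78, 79, 80, 81, 82, 83, 84, 85, 86, 87, 88, 89, 90, 91, 92, 93, 94, 95, 96, 97, 98, 99, 100, 101, 102}
Number of generators = φ(103) = 102

Generators of ℤ_103 = {1, 2, 3, 4, 5, 6, 7, 8, 9, 10, 11, 12, 13, 14, 15, 16, 17, 18, 19, 20, 21, 22, 23, 24, 25, 26, 27, 28, 29, 30, 31, 32, 33, 34, 35, 36, 37, 38, 39, 40, 41, 42, 43, 44, 45, 46, 47, 48, 49, 50, 51, 52, 53, 54, 55, 56, 57, 58, 59, 60, 61, 62, 63, 64, 65, 66, 67, 68, 69, 70, 71, 72, 73, 74, 75, 76, 77, 78, 79, 80, 81, 82, 83, 84, 85, 86, 87, 88, 89, 90, 91, 92, 93, 94, 95, 96, 97, 98, 99, 100, 101, 102}


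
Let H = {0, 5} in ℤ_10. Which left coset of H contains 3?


3 + H = {3 + h (mod 10) : h ∈ H}
3+0=3, 3+5=8

3 + H = {3, 8}


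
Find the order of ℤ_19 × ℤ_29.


|A × B| = |A| · |B|
|ℤ_19 × ℤ_29| = 19 × 29 = 551

|ℤ_19 × ℤ_29| = 551


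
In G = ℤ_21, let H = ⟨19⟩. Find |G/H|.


|⟨19⟩| = n / gcd(19, 21) = 21 / 1 = 21
H is normal (ℤ_21 is abelian).
|G/H| = |G| / |H| = 21 / 21 = 1

|G/H| = 1


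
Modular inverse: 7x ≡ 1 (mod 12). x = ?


Use the extended Euclidean algorithm to write 1 = 7·s + 12·t; then s mod 12 is the inverse.
Euclidean algorithm:
  7 = 0·12 + 7
  12 = 1·7 + 5
  7 = 1·5 + 2
  5 = 2·2 + 1
  2 = 2·1 + 0
gcd(7,12) = 1
Back-substitution gives: 7·(-5) + 12·(3) = 1
So 7⁻¹ ≡ -5 ≡ 7 (mod 12)
Check: 7 × 7 = 49 ≡ 1 (mod 12) ✓

7⁻¹ ≡ 7 (mod 12)


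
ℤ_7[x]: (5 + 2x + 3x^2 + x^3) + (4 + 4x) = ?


Add coefficients mod 7:
x^0: 5 + 4 = 2 (mod 7)
x^1: 2 + 4 = 6 (mod 7)
x^2: 3 + 0 = 3 (mod 7)
x^3: 1 + 0 = 1 (mod 7)
Result: 2 + 6x + 3x^2 + x^3

f + g = 2 + 6x + 3x^2 + x^3


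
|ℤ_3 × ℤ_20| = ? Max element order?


|ℤ_3 × ℤ_20| = 3 × 20 = 60
Max element order = lcm(3,20) = 60
Cyclic? Yes (gcd=1)

|ℤ_3×ℤ_20| = 60, max element order = 60


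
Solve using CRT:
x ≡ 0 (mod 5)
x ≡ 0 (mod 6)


m₁ = 5, m₂ = 6, gcd = 1, so CRT applies. M = m₁·m₂ = 30
Let M₁ = M/m₁ = 6, M₂ = M/m₂ = 5
Find y₁ ≡ M₁⁻¹ (mod m₁): 6⁻¹ ≡ 1 (mod 5)
Find y₂ ≡ M₂⁻¹ (mod m₂): 5⁻¹ ≡ 5 (mod 6)
x = a₁·M₁·y₁ + a₂·M₂·y₂ = 0·6·1 + 0·5·5 = 0
Reduce mod 30: x ≡ 0
Check: 0 mod 5 = 0 ✓, 0 mod 6 = 0 ✓

x ≡ 0 (mod 30)


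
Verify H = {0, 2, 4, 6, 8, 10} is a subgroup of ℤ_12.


Subgroup test for H = {0, 2, 4, 6, 8, 10} in (ℤ_12, +):
(1) 0 ∈ H? Yes
(2) Closure: for all a,b ∈ H, (a+b) mod 12 ∈ H? Yes
(3) Inverses: for all a ∈ H, -a mod 12 ∈ H? Yes

Yes, H is a subgroup of ℤ_12


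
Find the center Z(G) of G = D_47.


Z(G) = {g ∈ G | gx = xg for all x ∈ G}
For odd n, Z(D_n) = {e}: no nontrivial rotation commutes with all reflections

Z(D_47) = {e}


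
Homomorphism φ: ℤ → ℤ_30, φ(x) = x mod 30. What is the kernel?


Kernel = preimage of identity
ker(φ) = {x ∈ ℤ : x ≡ 0 (mod 30)} = 30ℤ = {0, ±30, ±60, ...}

ker(φ) = 30ℤ


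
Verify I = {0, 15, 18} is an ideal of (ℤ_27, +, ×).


Check ideal conditions for I = {0, 15, 18} in ℤ_27:
(1) I is an additive subgroup? No
(2) For r ∈ ℤ_27 and a ∈ I: r·a ∈ I? No  [counterexample: r=2, a=15, r·a mod 27 = 3 ∉ I]

No, I is not an ideal of ℤ_27


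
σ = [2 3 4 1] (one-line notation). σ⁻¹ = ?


To find σ⁻¹, swap domain and range:
σ(1) = 2 → σ⁻¹(2) = 1
σ(2) = 3 → σ⁻¹(3) = 2
σ(3) = 4 → σ⁻¹(4) = 3
σ(4) = 1 → σ⁻¹(1) = 4

σ⁻¹ = [4 1 2 3]


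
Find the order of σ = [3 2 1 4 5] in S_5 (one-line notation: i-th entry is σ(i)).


Cycle decomposition: (1 3)
Cycle lengths: 2
Order = lcm(2) = 2

ord(σ) = 2


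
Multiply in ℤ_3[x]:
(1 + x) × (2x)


Expand and collect like terms; reduce coefficients mod 3:
x^0: 1·0 = 0 ≡ 0 (mod 3)
x^1: 1·2 + 1·0 = 2 ≡ 2 (mod 3)
x^2: 1·2 = 2 ≡ 2 (mod 3)
Result: 2x + 2x^2

f · g = 2x + 2x^2
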